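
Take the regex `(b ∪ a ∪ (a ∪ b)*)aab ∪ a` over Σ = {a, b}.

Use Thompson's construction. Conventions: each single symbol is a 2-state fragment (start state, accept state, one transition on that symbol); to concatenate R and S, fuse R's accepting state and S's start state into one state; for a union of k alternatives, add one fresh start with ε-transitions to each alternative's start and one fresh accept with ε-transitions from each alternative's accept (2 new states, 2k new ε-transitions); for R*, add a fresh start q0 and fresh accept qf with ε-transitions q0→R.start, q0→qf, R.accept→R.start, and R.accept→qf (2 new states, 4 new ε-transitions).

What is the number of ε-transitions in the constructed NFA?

18

Building bottom-up:
Each of the 8 symbol leaves contributes 0 ε-transitions.
  a ∪ b — 4 ε-transitions
  (a ∪ b)* — 8 ε-transitions
  b ∪ a ∪ (a ∪ b)* — 14 ε-transitions
  (b ∪ a ∪ (a ∪ b)*)aab — 14 ε-transitions
  (b ∪ a ∪ (a ∪ b)*)aab ∪ a — 18 ε-transitions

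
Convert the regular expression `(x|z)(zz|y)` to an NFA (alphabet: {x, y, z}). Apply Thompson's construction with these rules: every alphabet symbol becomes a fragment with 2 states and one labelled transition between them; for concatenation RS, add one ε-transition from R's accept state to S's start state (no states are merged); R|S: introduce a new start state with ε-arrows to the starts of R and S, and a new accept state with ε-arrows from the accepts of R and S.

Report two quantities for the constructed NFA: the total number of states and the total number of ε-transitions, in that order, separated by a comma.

14, 10

Recursing over subexpressions:
Each of the 5 symbol leaves contributes 2 states and 0 ε-transitions.
  x|z → 6 states, 4 ε-transitions
  zz → 4 states, 1 ε-transition
  zz|y → 8 states, 5 ε-transitions
  (x|z)(zz|y) → 14 states, 10 ε-transitions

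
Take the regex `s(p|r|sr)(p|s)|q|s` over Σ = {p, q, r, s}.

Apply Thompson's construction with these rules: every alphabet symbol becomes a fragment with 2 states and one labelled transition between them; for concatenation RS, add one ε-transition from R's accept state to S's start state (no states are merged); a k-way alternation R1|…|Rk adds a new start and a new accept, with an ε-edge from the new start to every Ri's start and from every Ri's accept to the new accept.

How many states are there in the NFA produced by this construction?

Bottom-up over the parse tree:
Each of the 9 symbol leaves contributes a 2-state fragment.
  sr = 4 states
  p|r|sr = 10 states
  p|s = 6 states
  s(p|r|sr)(p|s) = 18 states
  s(p|r|sr)(p|s)|q|s = 24 states

24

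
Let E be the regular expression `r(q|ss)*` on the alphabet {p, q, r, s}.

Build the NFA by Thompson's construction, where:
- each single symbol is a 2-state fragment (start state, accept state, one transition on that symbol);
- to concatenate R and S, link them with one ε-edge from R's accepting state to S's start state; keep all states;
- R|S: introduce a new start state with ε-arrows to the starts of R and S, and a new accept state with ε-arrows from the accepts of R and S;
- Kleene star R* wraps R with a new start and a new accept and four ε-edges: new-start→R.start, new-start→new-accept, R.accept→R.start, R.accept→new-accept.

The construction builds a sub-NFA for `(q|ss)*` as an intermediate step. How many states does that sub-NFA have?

10

Fragment for `(q|ss)*`:
Each of the 3 symbol leaves contributes a 2-state fragment.
  ss → 4 states
  q|ss → 8 states
  (q|ss)* → 10 states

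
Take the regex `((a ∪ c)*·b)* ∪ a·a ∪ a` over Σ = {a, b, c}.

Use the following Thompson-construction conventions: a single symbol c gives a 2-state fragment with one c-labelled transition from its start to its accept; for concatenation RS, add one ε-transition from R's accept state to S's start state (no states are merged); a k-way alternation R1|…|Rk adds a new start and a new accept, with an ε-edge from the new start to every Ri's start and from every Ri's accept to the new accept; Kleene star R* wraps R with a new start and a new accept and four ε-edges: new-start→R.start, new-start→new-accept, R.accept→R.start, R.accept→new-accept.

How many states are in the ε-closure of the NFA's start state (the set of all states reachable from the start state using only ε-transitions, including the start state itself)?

Work bottom-up. For each fragment F, track |ε-closure(F.start)| and whether F's accept lies in that closure (i.e. whether F accepts ε). A single-symbol fragment has closure size 1 and does not accept ε.
  a ∪ c → |closure| = 1 + 1 + 1 = 3 (the new accept is not ε-reachable since no branch accepts ε)
  (a ∪ c)* → the star's fresh start ε-reaches both the body's start and the fresh accept: |closure| = 2 + 3 = 5
  (a ∪ c)*·b → |closure| = 5 + 1 = 6 (closure spills across the concat boundary because the left factor accepts ε)
  ((a ∪ c)*·b)* → the star's fresh start ε-reaches both the body's start and the fresh accept: |closure| = 2 + 6 = 8
  a·a → |closure| equals the left operand's closure size = 1 (its accept is not ε-reachable, so the closure stops there)
  ((a ∪ c)*·b)* ∪ a·a ∪ a → new start ε-reaches every alternative's start; at least one alternative accepts ε, so the union's new accept is reached too: |closure| = 1 + 8 + 1 + 1 + 1 = 12

12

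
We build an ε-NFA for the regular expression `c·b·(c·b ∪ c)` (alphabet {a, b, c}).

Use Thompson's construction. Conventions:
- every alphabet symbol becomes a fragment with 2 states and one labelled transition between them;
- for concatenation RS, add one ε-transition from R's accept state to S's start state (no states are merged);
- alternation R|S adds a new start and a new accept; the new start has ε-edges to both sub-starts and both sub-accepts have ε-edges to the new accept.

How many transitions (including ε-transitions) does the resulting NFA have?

12

Recursing over subexpressions:
Each of the 5 symbol leaves contributes 1 transition (1 symbol, 0 ε).
  c·b : 3 transitions (2 symbol, 1 ε)
  c·b ∪ c : 8 transitions (3 symbol, 5 ε)
  c·b·(c·b ∪ c) : 12 transitions (5 symbol, 7 ε)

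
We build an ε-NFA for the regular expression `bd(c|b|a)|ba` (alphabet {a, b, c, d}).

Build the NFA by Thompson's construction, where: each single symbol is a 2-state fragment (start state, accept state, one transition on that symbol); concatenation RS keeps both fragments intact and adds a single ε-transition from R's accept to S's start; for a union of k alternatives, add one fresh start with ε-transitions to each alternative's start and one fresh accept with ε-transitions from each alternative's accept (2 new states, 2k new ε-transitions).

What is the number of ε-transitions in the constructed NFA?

Building bottom-up:
Each of the 7 symbol leaves contributes 0 ε-transitions.
  c|b|a → 6 ε-transitions
  bd(c|b|a) → 8 ε-transitions
  ba → 1 ε-transition
  bd(c|b|a)|ba → 13 ε-transitions

13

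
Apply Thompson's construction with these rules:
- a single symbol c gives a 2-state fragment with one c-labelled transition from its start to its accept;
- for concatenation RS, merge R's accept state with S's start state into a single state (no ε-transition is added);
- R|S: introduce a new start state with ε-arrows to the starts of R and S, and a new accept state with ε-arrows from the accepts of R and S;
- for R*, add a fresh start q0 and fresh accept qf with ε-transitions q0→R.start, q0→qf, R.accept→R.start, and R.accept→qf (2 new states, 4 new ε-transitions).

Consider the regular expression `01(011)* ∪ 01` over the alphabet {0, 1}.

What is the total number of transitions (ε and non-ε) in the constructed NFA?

15

Recursing over subexpressions:
Each of the 7 symbol leaves contributes 1 transition (1 symbol, 0 ε).
  011 → 3 transitions (3 symbol, 0 ε)
  (011)* → 7 transitions (3 symbol, 4 ε)
  01(011)* → 9 transitions (5 symbol, 4 ε)
  01 → 2 transitions (2 symbol, 0 ε)
  01(011)* ∪ 01 → 15 transitions (7 symbol, 8 ε)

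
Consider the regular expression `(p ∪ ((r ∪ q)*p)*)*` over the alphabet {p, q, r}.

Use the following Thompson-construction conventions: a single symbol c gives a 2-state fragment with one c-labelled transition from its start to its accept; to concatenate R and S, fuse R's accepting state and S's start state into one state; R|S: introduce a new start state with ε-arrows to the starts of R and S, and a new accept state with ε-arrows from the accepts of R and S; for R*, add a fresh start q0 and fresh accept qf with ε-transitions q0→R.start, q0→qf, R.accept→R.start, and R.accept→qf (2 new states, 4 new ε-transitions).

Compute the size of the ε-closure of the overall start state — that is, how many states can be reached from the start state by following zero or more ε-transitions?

12

Let C(F) = |ε-closure(F.start)| within fragment F, and note whether F accepts ε. Symbol fragments have C = 1 and do not accept ε. Then:
  r ∪ q : |ε-closure| = 1 + 1 + 1 = 3 (the new accept is not ε-reachable since no branch accepts ε)
  (r ∪ q)* : new start has ε-edges to the inner start and to the new accept, so |ε-closure| = 2 + 3 = 5
  (r ∪ q)*p : the left operand accepts ε, so the closure extends into the next operand (the shared merged state is already counted); |ε-closure| = 5 + (1−1) = 5
  ((r ∪ q)*p)* : the star's fresh start ε-reaches both the body's start and the fresh accept: |ε-closure| = 2 + 5 = 7
  p ∪ ((r ∪ q)*p)* : new start ε-reaches every alternative's start; at least one alternative accepts ε, so the union's new accept is reached too: |ε-closure| = 1 + 1 + 7 + 1 = 10
  (p ∪ ((r ∪ q)*p)*)* : |ε-closure| = 1 (new start) + 10 (body) + 1 (new accept) = 12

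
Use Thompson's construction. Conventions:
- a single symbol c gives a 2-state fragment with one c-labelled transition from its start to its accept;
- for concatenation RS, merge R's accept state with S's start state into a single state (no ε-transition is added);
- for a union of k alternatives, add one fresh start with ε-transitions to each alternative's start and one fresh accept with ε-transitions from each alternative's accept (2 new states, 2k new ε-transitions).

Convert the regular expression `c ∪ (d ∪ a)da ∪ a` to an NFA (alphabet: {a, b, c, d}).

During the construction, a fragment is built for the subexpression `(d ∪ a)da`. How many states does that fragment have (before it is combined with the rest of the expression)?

8

Fragment for `(d ∪ a)da`:
Each of the 4 symbol leaves contributes a 2-state fragment.
  d ∪ a — 6 states
  (d ∪ a)da — 8 states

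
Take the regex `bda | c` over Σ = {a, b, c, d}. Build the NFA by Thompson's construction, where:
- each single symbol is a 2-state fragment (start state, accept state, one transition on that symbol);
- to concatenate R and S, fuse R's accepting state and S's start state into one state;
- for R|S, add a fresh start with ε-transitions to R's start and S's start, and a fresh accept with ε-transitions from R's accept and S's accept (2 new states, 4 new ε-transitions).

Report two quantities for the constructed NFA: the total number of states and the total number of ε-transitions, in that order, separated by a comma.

8, 4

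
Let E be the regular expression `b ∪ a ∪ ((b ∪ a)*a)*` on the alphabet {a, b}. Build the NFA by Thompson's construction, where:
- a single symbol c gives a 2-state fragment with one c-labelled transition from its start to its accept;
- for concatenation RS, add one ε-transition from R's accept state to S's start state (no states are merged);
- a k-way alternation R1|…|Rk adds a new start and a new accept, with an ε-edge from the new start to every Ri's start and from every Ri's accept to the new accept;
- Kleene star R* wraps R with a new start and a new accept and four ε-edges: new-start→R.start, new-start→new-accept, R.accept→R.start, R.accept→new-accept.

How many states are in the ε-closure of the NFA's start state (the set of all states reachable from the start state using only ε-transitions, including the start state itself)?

12

Compute the ε-closure size of each fragment's start state recursively; a symbol fragment's start has no outgoing ε-edge, so its closure is just itself (size 1).
  b ∪ a → new start ε-reaches every alternative's start; none of them accept ε, so the new accept is not reached: C = 1 + 1 + 1 = 3
  (b ∪ a)* → new start has ε-edges to the inner start and to the new accept, so C = 2 + 3 = 5
  (b ∪ a)*a → the left operand accepts ε, so the closure extends into the next operand (via the concat ε-link); C = 5 + 1 = 6
  ((b ∪ a)*a)* → new start has ε-edges to the inner start and to the new accept, so C = 2 + 6 = 8
  b ∪ a ∪ ((b ∪ a)*a)* → C = 1 (new start) + (1 + 1 + 8) + 1 (new accept, since some branch ε-reaches its own accept) = 12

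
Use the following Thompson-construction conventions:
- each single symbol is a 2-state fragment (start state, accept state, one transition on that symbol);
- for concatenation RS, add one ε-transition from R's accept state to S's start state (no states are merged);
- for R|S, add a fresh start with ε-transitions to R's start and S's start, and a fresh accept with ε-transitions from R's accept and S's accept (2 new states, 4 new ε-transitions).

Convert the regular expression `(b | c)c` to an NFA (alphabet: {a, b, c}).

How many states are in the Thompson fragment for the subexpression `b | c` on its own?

6

Fragment for `b | c`:
Each of the 2 symbol leaves contributes a 2-state fragment.
  b | c → 6 states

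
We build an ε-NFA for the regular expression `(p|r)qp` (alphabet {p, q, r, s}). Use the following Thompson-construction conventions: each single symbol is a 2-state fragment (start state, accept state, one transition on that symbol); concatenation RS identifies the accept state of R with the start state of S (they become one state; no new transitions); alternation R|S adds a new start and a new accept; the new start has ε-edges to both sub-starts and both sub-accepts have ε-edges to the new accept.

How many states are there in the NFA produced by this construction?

8

Per subexpression:
Each of the 4 symbol leaves contributes a 2-state fragment.
  p|r : 6 states
  (p|r)qp : 8 states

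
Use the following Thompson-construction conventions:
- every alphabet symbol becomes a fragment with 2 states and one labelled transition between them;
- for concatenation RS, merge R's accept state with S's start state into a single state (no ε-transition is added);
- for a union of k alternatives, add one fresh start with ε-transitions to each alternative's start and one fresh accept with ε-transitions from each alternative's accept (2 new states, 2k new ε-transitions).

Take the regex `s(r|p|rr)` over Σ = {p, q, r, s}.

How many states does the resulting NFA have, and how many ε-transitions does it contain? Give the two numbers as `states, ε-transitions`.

Per subexpression:
Each of the 5 symbol leaves contributes 2 states and 0 ε-transitions.
  rr = 3 states, 0 ε-transitions
  r|p|rr = 9 states, 6 ε-transitions
  s(r|p|rr) = 10 states, 6 ε-transitions

10, 6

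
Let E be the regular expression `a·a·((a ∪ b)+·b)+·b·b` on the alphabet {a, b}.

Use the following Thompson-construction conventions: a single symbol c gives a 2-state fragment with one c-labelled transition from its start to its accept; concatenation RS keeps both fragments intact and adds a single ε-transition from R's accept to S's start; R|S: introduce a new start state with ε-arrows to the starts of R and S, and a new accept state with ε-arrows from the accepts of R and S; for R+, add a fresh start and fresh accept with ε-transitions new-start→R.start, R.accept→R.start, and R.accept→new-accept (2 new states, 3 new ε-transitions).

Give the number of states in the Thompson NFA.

20

Recursing over subexpressions:
Each of the 7 symbol leaves contributes a 2-state fragment.
  a ∪ b — 6 states
  (a ∪ b)+ — 8 states
  (a ∪ b)+·b — 10 states
  ((a ∪ b)+·b)+ — 12 states
  a·a·((a ∪ b)+·b)+·b·b — 20 states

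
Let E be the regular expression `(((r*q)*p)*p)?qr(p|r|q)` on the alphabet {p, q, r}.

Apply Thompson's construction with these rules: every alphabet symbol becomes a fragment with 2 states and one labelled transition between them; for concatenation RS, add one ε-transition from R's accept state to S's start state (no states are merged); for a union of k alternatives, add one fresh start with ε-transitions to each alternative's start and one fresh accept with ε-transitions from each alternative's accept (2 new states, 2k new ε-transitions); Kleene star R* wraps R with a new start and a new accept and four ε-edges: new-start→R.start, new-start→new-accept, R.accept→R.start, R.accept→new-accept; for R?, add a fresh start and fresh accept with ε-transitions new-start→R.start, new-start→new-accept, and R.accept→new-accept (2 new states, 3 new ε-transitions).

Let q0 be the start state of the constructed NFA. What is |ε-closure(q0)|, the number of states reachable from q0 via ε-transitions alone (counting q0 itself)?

Let C(F) = |ε-closure(F.start)| within fragment F, and note whether F accepts ε. Symbol fragments have C = 1 and do not accept ε. Then:
  r* — |closure| = 1 (new start) + 1 (body) + 1 (new accept) = 3
  r*q — |closure| = 3 + 1 = 4 (closure spills across the concat boundary because the left factor accepts ε)
  (r*q)* — |closure| = 1 (new start) + 4 (body) + 1 (new accept) = 6
  (r*q)*p — the left operand accepts ε, so the closure extends into the next operand (via the concat ε-link); |closure| = 6 + 1 = 7
  ((r*q)*p)* — |closure| = 1 (new start) + 7 (body) + 1 (new accept) = 9
  ((r*q)*p)*p — |closure| = 9 + 1 = 10 (closure spills across the concat boundary because the left factor accepts ε)
  (((r*q)*p)*p)? — new start has ε-edges to the inner start and to the new accept, so |closure| = 2 + 10 = 12
  p|r|q — new start ε-reaches every alternative's start; none of them accept ε, so the new accept is not reached: |closure| = 1 + 1 + 1 + 1 = 4
  (((r*q)*p)*p)?qr(p|r|q) — |closure| = 12 + 1 = 13 (closure spills across the concat boundary because the left factor accepts ε)

13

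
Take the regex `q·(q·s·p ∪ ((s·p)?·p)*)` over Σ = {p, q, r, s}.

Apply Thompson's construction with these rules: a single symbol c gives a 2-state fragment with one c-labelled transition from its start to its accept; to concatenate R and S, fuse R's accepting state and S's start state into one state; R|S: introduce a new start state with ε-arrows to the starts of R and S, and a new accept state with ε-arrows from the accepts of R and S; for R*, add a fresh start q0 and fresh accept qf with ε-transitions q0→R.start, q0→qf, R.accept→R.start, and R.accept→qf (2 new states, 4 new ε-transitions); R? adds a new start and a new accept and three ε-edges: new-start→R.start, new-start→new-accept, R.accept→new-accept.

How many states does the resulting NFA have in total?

Bottom-up over the parse tree:
Each of the 7 symbol leaves contributes a 2-state fragment.
  q·s·p — 4 states
  s·p — 3 states
  (s·p)? — 5 states
  (s·p)?·p — 6 states
  ((s·p)?·p)* — 8 states
  q·s·p ∪ ((s·p)?·p)* — 14 states
  q·(q·s·p ∪ ((s·p)?·p)*) — 15 states

15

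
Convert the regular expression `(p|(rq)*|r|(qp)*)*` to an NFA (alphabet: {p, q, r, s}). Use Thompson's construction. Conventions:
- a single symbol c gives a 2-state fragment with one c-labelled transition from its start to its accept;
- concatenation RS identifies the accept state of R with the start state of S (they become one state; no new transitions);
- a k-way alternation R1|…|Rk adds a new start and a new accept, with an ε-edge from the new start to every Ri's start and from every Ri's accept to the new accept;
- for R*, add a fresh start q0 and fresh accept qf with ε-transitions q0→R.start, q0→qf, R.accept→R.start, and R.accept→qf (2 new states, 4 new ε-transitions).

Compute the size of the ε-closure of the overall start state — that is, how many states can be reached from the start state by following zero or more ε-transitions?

Compute the ε-closure size of each fragment's start state recursively; a symbol fragment's start has no outgoing ε-edge, so its closure is just itself (size 1).
  rq — |ε-closure| equals the left operand's closure size = 1 (its accept is not ε-reachable, so the closure stops there)
  (rq)* — the star's fresh start ε-reaches both the body's start and the fresh accept: |ε-closure| = 2 + 1 = 3
  qp — |ε-closure| equals the left operand's closure size = 1 (its accept is not ε-reachable, so the closure stops there)
  (qp)* — the star's fresh start ε-reaches both the body's start and the fresh accept: |ε-closure| = 2 + 1 = 3
  p|(rq)*|r|(qp)* — new start ε-reaches every alternative's start; at least one alternative accepts ε, so the union's new accept is reached too: |ε-closure| = 1 + 1 + 3 + 1 + 3 + 1 = 10
  (p|(rq)*|r|(qp)*)* — |ε-closure| = 1 (new start) + 10 (body) + 1 (new accept) = 12

12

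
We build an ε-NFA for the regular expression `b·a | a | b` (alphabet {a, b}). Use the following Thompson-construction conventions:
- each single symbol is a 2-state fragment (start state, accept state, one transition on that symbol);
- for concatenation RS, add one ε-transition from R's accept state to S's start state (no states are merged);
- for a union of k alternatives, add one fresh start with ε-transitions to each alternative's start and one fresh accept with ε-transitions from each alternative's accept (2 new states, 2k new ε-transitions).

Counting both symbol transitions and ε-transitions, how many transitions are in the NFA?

11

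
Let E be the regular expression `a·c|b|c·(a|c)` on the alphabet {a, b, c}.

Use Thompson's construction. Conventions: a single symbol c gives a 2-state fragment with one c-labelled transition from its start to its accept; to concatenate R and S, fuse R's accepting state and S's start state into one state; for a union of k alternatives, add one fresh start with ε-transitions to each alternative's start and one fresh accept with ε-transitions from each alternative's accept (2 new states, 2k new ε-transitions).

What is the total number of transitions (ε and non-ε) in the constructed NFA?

Bottom-up over the parse tree:
Each of the 6 symbol leaves contributes 1 transition (1 symbol, 0 ε).
  a·c → 2 transitions (2 symbol, 0 ε)
  a|c → 6 transitions (2 symbol, 4 ε)
  c·(a|c) → 7 transitions (3 symbol, 4 ε)
  a·c|b|c·(a|c) → 16 transitions (6 symbol, 10 ε)

16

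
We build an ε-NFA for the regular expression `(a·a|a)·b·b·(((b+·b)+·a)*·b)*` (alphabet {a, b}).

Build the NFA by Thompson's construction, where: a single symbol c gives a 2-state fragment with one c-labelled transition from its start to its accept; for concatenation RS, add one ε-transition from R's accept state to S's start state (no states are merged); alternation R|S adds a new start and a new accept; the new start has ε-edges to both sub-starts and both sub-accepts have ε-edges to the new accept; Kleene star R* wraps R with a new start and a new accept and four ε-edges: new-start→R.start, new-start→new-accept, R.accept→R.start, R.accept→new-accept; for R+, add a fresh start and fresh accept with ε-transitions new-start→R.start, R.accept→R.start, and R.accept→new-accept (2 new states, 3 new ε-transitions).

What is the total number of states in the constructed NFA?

Bottom-up over the parse tree:
Each of the 9 symbol leaves contributes a 2-state fragment.
  a·a → 4 states
  a·a|a → 8 states
  b+ → 4 states
  b+·b → 6 states
  (b+·b)+ → 8 states
  (b+·b)+·a → 10 states
  ((b+·b)+·a)* → 12 states
  ((b+·b)+·a)*·b → 14 states
  (((b+·b)+·a)*·b)* → 16 states
  (a·a|a)·b·b·(((b+·b)+·a)*·b)* → 28 states

28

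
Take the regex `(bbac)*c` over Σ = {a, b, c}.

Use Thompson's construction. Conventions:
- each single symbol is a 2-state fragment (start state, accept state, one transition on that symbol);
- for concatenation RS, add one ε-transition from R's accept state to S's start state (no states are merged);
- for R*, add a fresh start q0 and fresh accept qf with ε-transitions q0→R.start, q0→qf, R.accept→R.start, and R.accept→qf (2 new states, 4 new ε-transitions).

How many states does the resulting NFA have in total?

12

Bottom-up over the parse tree:
Each of the 5 symbol leaves contributes a 2-state fragment.
  bbac : 8 states
  (bbac)* : 10 states
  (bbac)*c : 12 states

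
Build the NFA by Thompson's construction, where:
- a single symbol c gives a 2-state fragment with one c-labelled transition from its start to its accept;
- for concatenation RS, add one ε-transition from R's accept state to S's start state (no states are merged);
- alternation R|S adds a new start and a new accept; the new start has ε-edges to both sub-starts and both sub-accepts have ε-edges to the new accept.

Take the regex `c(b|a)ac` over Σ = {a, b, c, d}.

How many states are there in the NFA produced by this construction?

12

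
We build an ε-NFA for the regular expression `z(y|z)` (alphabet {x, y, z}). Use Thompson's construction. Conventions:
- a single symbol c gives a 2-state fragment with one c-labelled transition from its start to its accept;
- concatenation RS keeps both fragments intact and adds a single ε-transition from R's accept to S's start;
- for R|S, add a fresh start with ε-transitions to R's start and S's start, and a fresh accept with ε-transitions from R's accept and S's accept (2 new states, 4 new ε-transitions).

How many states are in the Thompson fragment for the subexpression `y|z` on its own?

6

Fragment for `y|z`:
Each of the 2 symbol leaves contributes a 2-state fragment.
  y|z → 6 states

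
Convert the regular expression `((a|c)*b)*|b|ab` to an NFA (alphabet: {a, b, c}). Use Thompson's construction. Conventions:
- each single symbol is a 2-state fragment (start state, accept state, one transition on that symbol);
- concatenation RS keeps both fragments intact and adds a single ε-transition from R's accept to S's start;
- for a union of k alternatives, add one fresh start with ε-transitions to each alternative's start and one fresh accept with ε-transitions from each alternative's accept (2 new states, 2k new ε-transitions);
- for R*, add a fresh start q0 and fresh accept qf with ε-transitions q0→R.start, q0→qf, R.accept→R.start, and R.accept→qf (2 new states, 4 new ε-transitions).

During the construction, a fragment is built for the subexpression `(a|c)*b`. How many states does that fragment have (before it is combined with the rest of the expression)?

10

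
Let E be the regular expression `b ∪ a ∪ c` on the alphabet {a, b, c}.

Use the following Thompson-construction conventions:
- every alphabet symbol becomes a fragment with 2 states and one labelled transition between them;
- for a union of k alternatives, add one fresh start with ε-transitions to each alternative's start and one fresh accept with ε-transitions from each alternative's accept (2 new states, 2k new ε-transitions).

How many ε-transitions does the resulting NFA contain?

Building bottom-up:
Each of the 3 symbol leaves contributes 0 ε-transitions.
  b ∪ a ∪ c → 6 ε-transitions

6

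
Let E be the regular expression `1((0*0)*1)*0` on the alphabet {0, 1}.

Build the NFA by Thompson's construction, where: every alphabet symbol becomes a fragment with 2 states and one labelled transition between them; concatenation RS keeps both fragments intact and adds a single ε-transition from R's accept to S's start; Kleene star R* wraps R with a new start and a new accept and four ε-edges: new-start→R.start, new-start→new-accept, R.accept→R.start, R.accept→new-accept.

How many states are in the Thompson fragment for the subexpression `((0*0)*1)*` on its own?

Fragment for `((0*0)*1)*`:
Each of the 3 symbol leaves contributes a 2-state fragment.
  0* : 4 states
  0*0 : 6 states
  (0*0)* : 8 states
  (0*0)*1 : 10 states
  ((0*0)*1)* : 12 states

12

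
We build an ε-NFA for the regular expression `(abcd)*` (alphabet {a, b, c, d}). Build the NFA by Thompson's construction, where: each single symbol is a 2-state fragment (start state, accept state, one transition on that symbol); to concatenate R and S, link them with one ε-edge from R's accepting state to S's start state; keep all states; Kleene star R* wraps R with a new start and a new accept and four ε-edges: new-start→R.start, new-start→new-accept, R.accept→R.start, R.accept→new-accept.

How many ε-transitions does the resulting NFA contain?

Per subexpression:
Each of the 4 symbol leaves contributes 0 ε-transitions.
  abcd = 3 ε-transitions
  (abcd)* = 7 ε-transitions

7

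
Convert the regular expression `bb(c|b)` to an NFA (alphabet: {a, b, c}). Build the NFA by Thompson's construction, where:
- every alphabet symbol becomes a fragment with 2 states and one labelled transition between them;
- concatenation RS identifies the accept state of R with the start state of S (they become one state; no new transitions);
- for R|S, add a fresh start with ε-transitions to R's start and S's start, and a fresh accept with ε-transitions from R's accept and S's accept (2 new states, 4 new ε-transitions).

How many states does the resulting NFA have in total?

By structural recursion:
Each of the 4 symbol leaves contributes a 2-state fragment.
  c|b : 6 states
  bb(c|b) : 8 states

8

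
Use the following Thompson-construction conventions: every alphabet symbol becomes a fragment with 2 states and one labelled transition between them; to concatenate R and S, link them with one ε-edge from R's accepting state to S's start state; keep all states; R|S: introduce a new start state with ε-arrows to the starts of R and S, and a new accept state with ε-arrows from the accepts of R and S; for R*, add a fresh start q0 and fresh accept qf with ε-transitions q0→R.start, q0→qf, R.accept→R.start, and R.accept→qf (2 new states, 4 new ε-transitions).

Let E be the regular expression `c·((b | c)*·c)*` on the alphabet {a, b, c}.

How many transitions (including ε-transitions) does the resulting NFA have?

Per subexpression:
Each of the 4 symbol leaves contributes 1 transition (1 symbol, 0 ε).
  b | c = 6 transitions (2 symbol, 4 ε)
  (b | c)* = 10 transitions (2 symbol, 8 ε)
  (b | c)*·c = 12 transitions (3 symbol, 9 ε)
  ((b | c)*·c)* = 16 transitions (3 symbol, 13 ε)
  c·((b | c)*·c)* = 18 transitions (4 symbol, 14 ε)

18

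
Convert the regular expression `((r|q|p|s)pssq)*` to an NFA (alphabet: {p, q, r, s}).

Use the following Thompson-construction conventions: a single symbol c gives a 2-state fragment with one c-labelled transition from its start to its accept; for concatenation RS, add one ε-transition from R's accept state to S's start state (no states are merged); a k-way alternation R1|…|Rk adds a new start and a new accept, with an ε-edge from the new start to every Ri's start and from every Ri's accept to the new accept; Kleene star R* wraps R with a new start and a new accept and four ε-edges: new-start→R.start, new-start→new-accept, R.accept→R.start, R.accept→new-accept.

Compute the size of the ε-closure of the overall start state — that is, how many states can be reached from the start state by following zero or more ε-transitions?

Compute the ε-closure size of each fragment's start state recursively; a symbol fragment's start has no outgoing ε-edge, so its closure is just itself (size 1).
  r|q|p|s → C = 1 + 1 + 1 + 1 + 1 = 5 (the new accept is not ε-reachable since no branch accepts ε)
  (r|q|p|s)pssq → C equals the left operand's closure size = 5 (its accept is not ε-reachable, so the closure stops there)
  ((r|q|p|s)pssq)* → C = 1 (new start) + 5 (body) + 1 (new accept) = 7

7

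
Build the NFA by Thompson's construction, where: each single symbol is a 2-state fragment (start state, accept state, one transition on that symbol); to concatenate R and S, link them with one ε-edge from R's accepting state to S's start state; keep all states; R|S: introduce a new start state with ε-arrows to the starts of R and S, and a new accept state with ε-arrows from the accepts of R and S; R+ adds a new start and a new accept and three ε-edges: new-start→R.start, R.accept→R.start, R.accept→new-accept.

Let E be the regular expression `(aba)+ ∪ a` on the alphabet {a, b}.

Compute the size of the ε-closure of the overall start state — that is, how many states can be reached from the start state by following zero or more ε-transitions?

4

Compute the ε-closure size of each fragment's start state recursively; a symbol fragment's start has no outgoing ε-edge, so its closure is just itself (size 1).
  aba — |ε-closure| equals the left operand's closure size = 1 (its accept is not ε-reachable, so the closure stops there)
  (aba)+ — |ε-closure| = 1 + 1 = 2 (the body doesn't accept ε, so the new accept is not reached)
  (aba)+ ∪ a — |ε-closure| = 1 + 2 + 1 = 4 (the new accept is not ε-reachable since no branch accepts ε)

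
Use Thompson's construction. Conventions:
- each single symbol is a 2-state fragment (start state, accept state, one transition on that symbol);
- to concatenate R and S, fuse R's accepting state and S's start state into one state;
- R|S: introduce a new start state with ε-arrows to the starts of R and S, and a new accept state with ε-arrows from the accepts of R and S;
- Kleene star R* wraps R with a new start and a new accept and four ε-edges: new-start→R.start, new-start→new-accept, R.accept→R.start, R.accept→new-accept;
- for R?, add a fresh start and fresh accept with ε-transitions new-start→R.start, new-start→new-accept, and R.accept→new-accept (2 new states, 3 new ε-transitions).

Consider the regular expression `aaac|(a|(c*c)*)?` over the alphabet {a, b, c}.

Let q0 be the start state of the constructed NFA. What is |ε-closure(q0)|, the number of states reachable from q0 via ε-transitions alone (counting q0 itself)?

Work bottom-up. For each fragment F, track |ε-closure(F.start)| and whether F's accept lies in that closure (i.e. whether F accepts ε). A single-symbol fragment has closure size 1 and does not accept ε.
  aaac → |ε-closure| equals the left operand's closure size = 1 (its accept is not ε-reachable, so the closure stops there)
  c* → new start has ε-edges to the inner start and to the new accept, so |ε-closure| = 2 + 1 = 3
  c*c → the left operand accepts ε, so the closure extends into the next operand (the shared merged state is already counted); |ε-closure| = 3 + (1−1) = 3
  (c*c)* → |ε-closure| = 1 (new start) + 3 (body) + 1 (new accept) = 5
  a|(c*c)* → new start ε-reaches every alternative's start; at least one alternative accepts ε, so the union's new accept is reached too: |ε-closure| = 1 + 1 + 5 + 1 = 8
  (a|(c*c)*)? → new start has ε-edges to the inner start and to the new accept, so |ε-closure| = 2 + 8 = 10
  aaac|(a|(c*c)*)? → new start ε-reaches every alternative's start; at least one alternative accepts ε, so the union's new accept is reached too: |ε-closure| = 1 + 1 + 10 + 1 = 13

13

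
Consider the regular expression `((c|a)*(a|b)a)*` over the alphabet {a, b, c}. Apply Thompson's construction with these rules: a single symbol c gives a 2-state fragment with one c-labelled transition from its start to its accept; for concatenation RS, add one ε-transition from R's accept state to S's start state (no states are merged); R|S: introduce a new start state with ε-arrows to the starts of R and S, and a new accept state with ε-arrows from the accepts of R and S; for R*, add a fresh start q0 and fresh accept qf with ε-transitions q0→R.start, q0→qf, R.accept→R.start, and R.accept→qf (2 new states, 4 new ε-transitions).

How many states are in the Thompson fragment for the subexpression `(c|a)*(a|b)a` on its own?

16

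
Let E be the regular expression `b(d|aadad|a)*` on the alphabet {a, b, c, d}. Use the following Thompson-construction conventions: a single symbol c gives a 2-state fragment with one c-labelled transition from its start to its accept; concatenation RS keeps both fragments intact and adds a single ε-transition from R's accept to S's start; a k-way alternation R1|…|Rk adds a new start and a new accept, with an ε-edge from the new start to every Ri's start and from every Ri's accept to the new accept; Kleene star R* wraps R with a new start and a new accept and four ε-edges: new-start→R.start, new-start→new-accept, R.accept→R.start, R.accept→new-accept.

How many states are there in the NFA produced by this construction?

Bottom-up over the parse tree:
Each of the 8 symbol leaves contributes a 2-state fragment.
  aadad : 10 states
  d|aadad|a : 16 states
  (d|aadad|a)* : 18 states
  b(d|aadad|a)* : 20 states

20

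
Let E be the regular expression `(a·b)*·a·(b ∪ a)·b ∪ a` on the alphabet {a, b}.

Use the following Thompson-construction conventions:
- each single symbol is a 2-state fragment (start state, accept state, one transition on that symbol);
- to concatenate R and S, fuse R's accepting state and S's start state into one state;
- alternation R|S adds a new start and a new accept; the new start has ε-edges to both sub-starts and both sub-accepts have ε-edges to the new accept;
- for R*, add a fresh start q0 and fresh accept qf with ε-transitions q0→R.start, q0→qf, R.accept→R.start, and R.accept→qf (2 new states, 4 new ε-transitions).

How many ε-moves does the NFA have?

12

Building bottom-up:
Each of the 7 symbol leaves contributes 0 ε-transitions.
  a·b : 0 ε-transitions
  (a·b)* : 4 ε-transitions
  b ∪ a : 4 ε-transitions
  (a·b)*·a·(b ∪ a)·b : 8 ε-transitions
  (a·b)*·a·(b ∪ a)·b ∪ a : 12 ε-transitions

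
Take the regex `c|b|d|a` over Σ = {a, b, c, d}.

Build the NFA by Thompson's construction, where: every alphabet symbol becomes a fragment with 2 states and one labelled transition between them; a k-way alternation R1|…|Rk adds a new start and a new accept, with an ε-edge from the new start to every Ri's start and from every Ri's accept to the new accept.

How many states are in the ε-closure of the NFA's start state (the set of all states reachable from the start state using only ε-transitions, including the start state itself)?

Compute the ε-closure size of each fragment's start state recursively; a symbol fragment's start has no outgoing ε-edge, so its closure is just itself (size 1).
  c|b|d|a : C = 1 + 1 + 1 + 1 + 1 = 5 (the new accept is not ε-reachable since no branch accepts ε)

5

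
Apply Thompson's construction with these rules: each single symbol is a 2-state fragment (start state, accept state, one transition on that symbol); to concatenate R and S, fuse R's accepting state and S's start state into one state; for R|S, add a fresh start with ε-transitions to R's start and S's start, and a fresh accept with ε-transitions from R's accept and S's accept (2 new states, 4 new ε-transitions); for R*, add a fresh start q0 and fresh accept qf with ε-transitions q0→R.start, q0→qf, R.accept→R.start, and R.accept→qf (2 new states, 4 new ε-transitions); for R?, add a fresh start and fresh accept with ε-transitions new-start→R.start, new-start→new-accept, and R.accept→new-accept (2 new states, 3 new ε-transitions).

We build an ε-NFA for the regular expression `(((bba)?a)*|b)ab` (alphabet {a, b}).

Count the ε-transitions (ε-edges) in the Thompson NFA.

11

By structural recursion:
Each of the 7 symbol leaves contributes 0 ε-transitions.
  bba — 0 ε-transitions
  (bba)? — 3 ε-transitions
  (bba)?a — 3 ε-transitions
  ((bba)?a)* — 7 ε-transitions
  ((bba)?a)*|b — 11 ε-transitions
  (((bba)?a)*|b)ab — 11 ε-transitions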